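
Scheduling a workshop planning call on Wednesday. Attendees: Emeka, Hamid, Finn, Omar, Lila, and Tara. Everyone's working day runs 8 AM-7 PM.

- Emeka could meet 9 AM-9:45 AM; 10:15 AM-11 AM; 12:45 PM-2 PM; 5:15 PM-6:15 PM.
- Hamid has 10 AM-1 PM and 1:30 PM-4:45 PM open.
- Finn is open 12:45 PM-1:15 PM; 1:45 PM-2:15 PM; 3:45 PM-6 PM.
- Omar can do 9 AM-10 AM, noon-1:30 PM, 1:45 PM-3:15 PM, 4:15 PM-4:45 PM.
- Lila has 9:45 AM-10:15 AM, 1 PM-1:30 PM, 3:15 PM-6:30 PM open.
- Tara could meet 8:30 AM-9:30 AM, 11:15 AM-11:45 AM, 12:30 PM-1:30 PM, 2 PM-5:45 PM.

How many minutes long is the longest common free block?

Emeka ∩ Hamid: 10:15-11:00, 12:45-13:00, 13:30-14:00.
Emeka ∩ Hamid ∩ Finn: 12:45-13:00, 13:45-14:00.
Emeka ∩ Hamid ∩ Finn ∩ Omar: 12:45-13:00, 13:45-14:00.
Emeka ∩ Hamid ∩ Finn ∩ Omar ∩ Lila: ∅.
Emeka ∩ Hamid ∩ Finn ∩ Omar ∩ Lila ∩ Tara: ∅.
There is no time when everyone is free.
No common window exists, so the longest block is 0 minutes.

0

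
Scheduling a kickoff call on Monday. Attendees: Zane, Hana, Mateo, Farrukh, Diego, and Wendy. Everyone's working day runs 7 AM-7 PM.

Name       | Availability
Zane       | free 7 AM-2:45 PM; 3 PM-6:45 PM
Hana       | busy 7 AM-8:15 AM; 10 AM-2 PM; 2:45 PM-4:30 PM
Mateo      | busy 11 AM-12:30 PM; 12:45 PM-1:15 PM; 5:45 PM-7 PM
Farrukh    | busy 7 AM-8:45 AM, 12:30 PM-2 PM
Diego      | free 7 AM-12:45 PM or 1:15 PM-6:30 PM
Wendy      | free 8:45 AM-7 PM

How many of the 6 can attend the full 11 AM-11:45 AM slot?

4

Zane free: 07:00-14:45, 15:00-18:45.
Hana free: 08:15-10:00, 14:00-14:45, 16:30-19:00 (invert busy blocks within the working day).
Mateo free: 07:00-11:00, 12:30-12:45, 13:15-17:45 (invert busy blocks within the working day).
Farrukh free: 08:45-12:30, 14:00-19:00 (invert busy blocks within the working day).
Diego free: 07:00-12:45, 13:15-18:30.
Wendy free: 08:45-19:00.
Zane, Farrukh, Diego, and Wendy can make the full 11:00-11:45 slot — that's 4.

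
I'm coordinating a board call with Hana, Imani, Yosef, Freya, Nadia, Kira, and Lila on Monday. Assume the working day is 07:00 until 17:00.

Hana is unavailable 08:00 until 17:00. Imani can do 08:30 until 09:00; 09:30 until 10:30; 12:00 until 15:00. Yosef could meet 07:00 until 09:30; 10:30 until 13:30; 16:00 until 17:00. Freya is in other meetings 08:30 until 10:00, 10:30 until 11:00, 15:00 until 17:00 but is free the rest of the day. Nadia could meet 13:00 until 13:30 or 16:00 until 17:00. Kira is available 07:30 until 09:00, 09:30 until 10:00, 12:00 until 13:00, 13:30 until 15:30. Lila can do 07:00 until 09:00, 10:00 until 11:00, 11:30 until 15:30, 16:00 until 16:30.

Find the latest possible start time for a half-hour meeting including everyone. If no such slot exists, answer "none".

none

Hana free: 07:00-08:00 (invert busy blocks within the working day).
Imani free: 08:30-09:00, 09:30-10:30, 12:00-15:00.
Yosef free: 07:00-09:30, 10:30-13:30, 16:00-17:00.
Freya free: 07:00-08:30, 10:00-10:30, 11:00-15:00 (invert busy blocks within the working day).
Nadia free: 13:00-13:30, 16:00-17:00.
Kira free: 07:30-09:00, 09:30-10:00, 12:00-13:00, 13:30-15:30.
Lila free: 07:00-09:00, 10:00-11:00, 11:30-15:30, 16:00-16:30.
Hana ∩ Imani: ∅.
Hana ∩ Imani ∩ Yosef: ∅.
Hana ∩ Imani ∩ Yosef ∩ Freya: ∅.
Hana ∩ Imani ∩ Yosef ∩ Freya ∩ Nadia: ∅.
Hana ∩ Imani ∩ Yosef ∩ Freya ∩ Nadia ∩ Kira: ∅.
Hana ∩ Imani ∩ Yosef ∩ Freya ∩ Nadia ∩ Kira ∩ Lila: ∅.
There is no time when everyone is free.
No common window is at least 30 minutes long.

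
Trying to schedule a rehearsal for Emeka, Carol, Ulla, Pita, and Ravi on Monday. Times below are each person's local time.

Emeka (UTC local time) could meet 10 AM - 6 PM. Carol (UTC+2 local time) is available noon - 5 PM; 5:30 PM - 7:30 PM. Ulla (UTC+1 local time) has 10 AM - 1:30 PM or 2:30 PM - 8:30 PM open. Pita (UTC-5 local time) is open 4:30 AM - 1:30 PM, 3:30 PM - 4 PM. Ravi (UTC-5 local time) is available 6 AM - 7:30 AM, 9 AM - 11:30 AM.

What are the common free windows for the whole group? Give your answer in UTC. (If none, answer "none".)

11:00-12:30, 14:00-15:00, 15:30-16:30

Emeka in UTC: 10:00-18:00.
Carol in UTC: 10:00-15:00, 15:30-17:30 (subtract 2h to convert from UTC+2).
Ulla in UTC: 09:00-12:30, 13:30-19:30 (subtract 1h to convert from UTC+1).
Pita in UTC: 09:30-18:30, 20:30-21:00 (add 5h to convert from UTC-5).
Ravi in UTC: 11:00-12:30, 14:00-16:30 (add 5h to convert from UTC-5).
Emeka ∩ Carol: 10:00-15:00, 15:30-17:30.
Emeka ∩ Carol ∩ Ulla: 10:00-12:30, 13:30-15:00, 15:30-17:30.
Emeka ∩ Carol ∩ Ulla ∩ Pita: 10:00-12:30, 13:30-15:00, 15:30-17:30.
Emeka ∩ Carol ∩ Ulla ∩ Pita ∩ Ravi: 11:00-12:30, 14:00-15:00, 15:30-16:30.
Those are the intersection windows.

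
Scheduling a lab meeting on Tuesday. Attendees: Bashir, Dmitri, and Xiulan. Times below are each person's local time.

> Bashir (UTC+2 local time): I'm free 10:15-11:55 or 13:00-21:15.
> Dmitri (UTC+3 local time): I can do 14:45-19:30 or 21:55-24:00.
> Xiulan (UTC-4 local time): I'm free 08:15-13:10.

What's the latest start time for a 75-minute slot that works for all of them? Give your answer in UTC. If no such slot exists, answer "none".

Bashir in UTC: 08:15-09:55, 11:00-19:15 (subtract 2h to convert from UTC+2).
Dmitri in UTC: 11:45-16:30, 18:55-21:00 (subtract 3h to convert from UTC+3).
Xiulan in UTC: 12:15-17:10 (add 4h to convert from UTC-4).
Bashir ∩ Dmitri: 11:45-16:30, 18:55-19:15.
Bashir ∩ Dmitri ∩ Xiulan: 12:15-16:30.
The last common window of at least 75 minutes is 12:15-16:30; a 75-minute meeting can start as late as 15:15 and still end by 16:30.

15:15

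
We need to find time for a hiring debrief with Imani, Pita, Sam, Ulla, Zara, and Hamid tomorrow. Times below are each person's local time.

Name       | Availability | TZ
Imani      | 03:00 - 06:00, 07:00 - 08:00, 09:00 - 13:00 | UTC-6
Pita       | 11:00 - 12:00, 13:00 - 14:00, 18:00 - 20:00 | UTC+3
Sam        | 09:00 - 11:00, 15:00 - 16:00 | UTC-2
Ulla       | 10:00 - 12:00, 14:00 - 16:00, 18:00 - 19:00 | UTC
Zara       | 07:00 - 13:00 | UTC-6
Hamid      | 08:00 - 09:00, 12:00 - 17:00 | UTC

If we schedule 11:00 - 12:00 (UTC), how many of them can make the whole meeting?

3

Imani in UTC: 09:00-12:00, 13:00-14:00, 15:00-19:00 (add 6h to convert from UTC-6).
Pita in UTC: 08:00-09:00, 10:00-11:00, 15:00-17:00 (subtract 3h to convert from UTC+3).
Sam in UTC: 11:00-13:00, 17:00-18:00 (add 2h to convert from UTC-2).
Ulla in UTC: 10:00-12:00, 14:00-16:00, 18:00-19:00.
Zara in UTC: 13:00-19:00 (add 6h to convert from UTC-6).
Hamid in UTC: 08:00-09:00, 12:00-17:00.
Imani, Sam, and Ulla can make the full 11:00-12:00 slot — that's 3.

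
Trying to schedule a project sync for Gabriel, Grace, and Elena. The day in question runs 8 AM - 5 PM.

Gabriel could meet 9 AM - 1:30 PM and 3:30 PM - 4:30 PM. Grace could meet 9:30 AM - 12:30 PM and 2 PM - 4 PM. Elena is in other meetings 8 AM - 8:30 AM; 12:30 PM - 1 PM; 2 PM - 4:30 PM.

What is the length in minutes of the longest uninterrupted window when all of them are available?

180

Gabriel free: 09:00-13:30, 15:30-16:30.
Grace free: 09:30-12:30, 14:00-16:00.
Elena free: 08:30-12:30, 13:00-14:00, 16:30-17:00 (invert busy blocks within the working day).
Gabriel ∩ Grace: 09:30-12:30, 15:30-16:00.
Gabriel ∩ Grace ∩ Elena: 09:30-12:30.
The longest is 09:30-12:30 at 180 minutes.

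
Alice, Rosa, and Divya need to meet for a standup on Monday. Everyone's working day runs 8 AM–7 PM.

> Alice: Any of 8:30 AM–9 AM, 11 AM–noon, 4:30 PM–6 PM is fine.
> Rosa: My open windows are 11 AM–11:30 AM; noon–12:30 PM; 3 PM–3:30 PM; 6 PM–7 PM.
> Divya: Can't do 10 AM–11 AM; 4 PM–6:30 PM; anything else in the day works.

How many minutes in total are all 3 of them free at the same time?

30

Alice free: 08:30-09:00, 11:00-12:00, 16:30-18:00.
Rosa free: 11:00-11:30, 12:00-12:30, 15:00-15:30, 18:00-19:00.
Divya free: 08:00-10:00, 11:00-16:00, 18:30-19:00 (invert busy blocks within the working day).
Alice ∩ Rosa: 11:00-11:30.
Alice ∩ Rosa ∩ Divya: 11:00-11:30.
So the common availability across everyone is 11:00-11:30.
That's a single block of 30 minutes.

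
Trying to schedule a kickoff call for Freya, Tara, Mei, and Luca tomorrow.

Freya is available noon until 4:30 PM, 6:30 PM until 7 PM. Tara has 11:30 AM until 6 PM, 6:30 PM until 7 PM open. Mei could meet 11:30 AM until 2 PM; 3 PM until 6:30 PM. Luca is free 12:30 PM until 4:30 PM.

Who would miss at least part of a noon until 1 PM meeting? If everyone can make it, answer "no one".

Luca

Freya: free for 12:00-13:00. Tara: free for 12:00-13:00. Mei: free for 12:00-13:00. Luca: not fully free for 12:00-13:00.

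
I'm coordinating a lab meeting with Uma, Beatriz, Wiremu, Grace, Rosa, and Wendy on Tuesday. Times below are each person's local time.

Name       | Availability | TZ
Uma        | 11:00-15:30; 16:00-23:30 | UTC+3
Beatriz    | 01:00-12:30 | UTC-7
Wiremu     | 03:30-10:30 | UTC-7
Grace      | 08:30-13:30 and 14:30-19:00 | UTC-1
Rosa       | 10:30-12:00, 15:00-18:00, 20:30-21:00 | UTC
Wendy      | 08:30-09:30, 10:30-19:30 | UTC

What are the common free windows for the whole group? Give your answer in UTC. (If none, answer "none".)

Uma in UTC: 08:00-12:30, 13:00-20:30 (subtract 3h to convert from UTC+3).
Beatriz in UTC: 08:00-19:30 (add 7h to convert from UTC-7).
Wiremu in UTC: 10:30-17:30 (add 7h to convert from UTC-7).
Grace in UTC: 09:30-14:30, 15:30-20:00 (add 1h to convert from UTC-1).
Rosa in UTC: 10:30-12:00, 15:00-18:00, 20:30-21:00.
Wendy in UTC: 08:30-09:30, 10:30-19:30.
Uma ∩ Beatriz: 08:00-12:30, 13:00-19:30.
Uma ∩ Beatriz ∩ Wiremu: 10:30-12:30, 13:00-17:30.
Uma ∩ Beatriz ∩ Wiremu ∩ Grace: 10:30-12:30, 13:00-14:30, 15:30-17:30.
Uma ∩ Beatriz ∩ Wiremu ∩ Grace ∩ Rosa: 10:30-12:00, 15:30-17:30.
Uma ∩ Beatriz ∩ Wiremu ∩ Grace ∩ Rosa ∩ Wendy: 10:30-12:00, 15:30-17:30.

10:30-12:00, 15:30-17:30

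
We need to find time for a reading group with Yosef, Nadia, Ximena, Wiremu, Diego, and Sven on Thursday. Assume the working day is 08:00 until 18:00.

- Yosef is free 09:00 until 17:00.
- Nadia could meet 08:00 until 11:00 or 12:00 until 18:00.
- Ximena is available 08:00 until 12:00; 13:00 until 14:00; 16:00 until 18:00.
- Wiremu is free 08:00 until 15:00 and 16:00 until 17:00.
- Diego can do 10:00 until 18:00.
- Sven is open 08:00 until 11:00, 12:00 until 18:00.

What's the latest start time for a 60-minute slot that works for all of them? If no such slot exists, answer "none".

16:00

Yosef ∩ Nadia: 09:00-11:00, 12:00-17:00.
Yosef ∩ Nadia ∩ Ximena: 09:00-11:00, 13:00-14:00, 16:00-17:00.
Yosef ∩ Nadia ∩ Ximena ∩ Wiremu: 09:00-11:00, 13:00-14:00, 16:00-17:00.
Yosef ∩ Nadia ∩ Ximena ∩ Wiremu ∩ Diego: 10:00-11:00, 13:00-14:00, 16:00-17:00.
Yosef ∩ Nadia ∩ Ximena ∩ Wiremu ∩ Diego ∩ Sven: 10:00-11:00, 13:00-14:00, 16:00-17:00.
So the common availability across everyone is 10:00-11:00, 13:00-14:00, 16:00-17:00.
The last common window of at least 60 minutes is 16:00-17:00; a 60-minute meeting can start as late as 16:00 and still end by 17:00.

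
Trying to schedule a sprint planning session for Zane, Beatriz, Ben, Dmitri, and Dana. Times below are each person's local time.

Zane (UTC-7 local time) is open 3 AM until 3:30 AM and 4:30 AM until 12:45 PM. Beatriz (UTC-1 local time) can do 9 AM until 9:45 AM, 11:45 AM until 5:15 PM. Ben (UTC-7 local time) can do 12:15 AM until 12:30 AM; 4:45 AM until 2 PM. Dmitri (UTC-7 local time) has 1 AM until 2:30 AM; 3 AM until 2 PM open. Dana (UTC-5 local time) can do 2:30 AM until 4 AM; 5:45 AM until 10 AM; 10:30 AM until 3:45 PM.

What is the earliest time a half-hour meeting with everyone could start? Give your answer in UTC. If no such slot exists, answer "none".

Zane in UTC: 10:00-10:30, 11:30-19:45 (add 7h to convert from UTC-7).
Beatriz in UTC: 10:00-10:45, 12:45-18:15 (add 1h to convert from UTC-1).
Ben in UTC: 07:15-07:30, 11:45-21:00 (add 7h to convert from UTC-7).
Dmitri in UTC: 08:00-09:30, 10:00-21:00 (add 7h to convert from UTC-7).
Dana in UTC: 07:30-09:00, 10:45-15:00, 15:30-20:45 (add 5h to convert from UTC-5).
Zane ∩ Beatriz: 10:00-10:30, 12:45-18:15.
Zane ∩ Beatriz ∩ Ben: 12:45-18:15.
Zane ∩ Beatriz ∩ Ben ∩ Dmitri: 12:45-18:15.
Zane ∩ Beatriz ∩ Ben ∩ Dmitri ∩ Dana: 12:45-15:00, 15:30-18:15.
The first common window of at least 30 minutes is 12:45-15:00, so the earliest start is 12:45.

12:45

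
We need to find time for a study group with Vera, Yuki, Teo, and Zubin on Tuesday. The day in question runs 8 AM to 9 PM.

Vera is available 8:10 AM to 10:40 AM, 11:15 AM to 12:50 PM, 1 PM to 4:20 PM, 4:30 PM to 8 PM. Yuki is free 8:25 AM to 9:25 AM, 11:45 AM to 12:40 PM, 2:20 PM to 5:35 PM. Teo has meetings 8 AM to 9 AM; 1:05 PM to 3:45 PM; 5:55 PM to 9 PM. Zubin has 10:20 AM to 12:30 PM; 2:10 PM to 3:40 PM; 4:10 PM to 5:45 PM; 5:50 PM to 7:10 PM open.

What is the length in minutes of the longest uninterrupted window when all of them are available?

Vera free: 08:10-10:40, 11:15-12:50, 13:00-16:20, 16:30-20:00.
Yuki free: 08:25-09:25, 11:45-12:40, 14:20-17:35.
Teo free: 09:00-13:05, 15:45-17:55 (invert busy blocks within the working day).
Zubin free: 10:20-12:30, 14:10-15:40, 16:10-17:45, 17:50-19:10.
Vera ∩ Yuki: 08:25-09:25, 11:45-12:40, 14:20-16:20, 16:30-17:35.
Vera ∩ Yuki ∩ Teo: 09:00-09:25, 11:45-12:40, 15:45-16:20, 16:30-17:35.
Vera ∩ Yuki ∩ Teo ∩ Zubin: 11:45-12:30, 16:10-16:20, 16:30-17:35.
The longest is 16:30-17:35 at 65 minutes.

65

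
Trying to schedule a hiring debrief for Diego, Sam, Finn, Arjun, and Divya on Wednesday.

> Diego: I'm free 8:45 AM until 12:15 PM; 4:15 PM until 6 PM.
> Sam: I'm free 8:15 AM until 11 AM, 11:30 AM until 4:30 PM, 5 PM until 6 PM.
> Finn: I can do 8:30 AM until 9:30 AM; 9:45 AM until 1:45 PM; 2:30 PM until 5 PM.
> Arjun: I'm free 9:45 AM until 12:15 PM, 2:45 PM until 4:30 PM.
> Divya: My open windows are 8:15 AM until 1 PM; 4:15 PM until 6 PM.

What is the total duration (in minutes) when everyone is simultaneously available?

135

Diego ∩ Sam: 08:45-11:00, 11:30-12:15, 16:15-16:30, 17:00-18:00.
Diego ∩ Sam ∩ Finn: 08:45-09:30, 09:45-11:00, 11:30-12:15, 16:15-16:30.
Diego ∩ Sam ∩ Finn ∩ Arjun: 09:45-11:00, 11:30-12:15, 16:15-16:30.
Diego ∩ Sam ∩ Finn ∩ Arjun ∩ Divya: 09:45-11:00, 11:30-12:15, 16:15-16:30.
Summing the common windows: 75 + 45 + 15 = 135 minutes.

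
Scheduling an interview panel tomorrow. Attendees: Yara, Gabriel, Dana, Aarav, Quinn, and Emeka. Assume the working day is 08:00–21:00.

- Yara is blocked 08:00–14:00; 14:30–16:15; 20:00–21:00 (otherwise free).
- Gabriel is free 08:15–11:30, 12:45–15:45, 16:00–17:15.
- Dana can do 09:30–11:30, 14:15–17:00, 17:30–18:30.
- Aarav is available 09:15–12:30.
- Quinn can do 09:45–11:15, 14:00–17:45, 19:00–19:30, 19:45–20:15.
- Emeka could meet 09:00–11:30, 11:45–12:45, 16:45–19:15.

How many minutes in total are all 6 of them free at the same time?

Yara free: 14:00-14:30, 16:15-20:00 (invert busy blocks within the working day).
Gabriel free: 08:15-11:30, 12:45-15:45, 16:00-17:15.
Dana free: 09:30-11:30, 14:15-17:00, 17:30-18:30.
Aarav free: 09:15-12:30.
Quinn free: 09:45-11:15, 14:00-17:45, 19:00-19:30, 19:45-20:15.
Emeka free: 09:00-11:30, 11:45-12:45, 16:45-19:15.
Yara ∩ Gabriel: 14:00-14:30, 16:15-17:15.
Yara ∩ Gabriel ∩ Dana: 14:15-14:30, 16:15-17:00.
Yara ∩ Gabriel ∩ Dana ∩ Aarav: ∅.
Yara ∩ Gabriel ∩ Dana ∩ Aarav ∩ Quinn: ∅.
Yara ∩ Gabriel ∩ Dana ∩ Aarav ∩ Quinn ∩ Emeka: ∅.
There is no time when everyone is free.
There is no common window, so the total is 0 minutes.

0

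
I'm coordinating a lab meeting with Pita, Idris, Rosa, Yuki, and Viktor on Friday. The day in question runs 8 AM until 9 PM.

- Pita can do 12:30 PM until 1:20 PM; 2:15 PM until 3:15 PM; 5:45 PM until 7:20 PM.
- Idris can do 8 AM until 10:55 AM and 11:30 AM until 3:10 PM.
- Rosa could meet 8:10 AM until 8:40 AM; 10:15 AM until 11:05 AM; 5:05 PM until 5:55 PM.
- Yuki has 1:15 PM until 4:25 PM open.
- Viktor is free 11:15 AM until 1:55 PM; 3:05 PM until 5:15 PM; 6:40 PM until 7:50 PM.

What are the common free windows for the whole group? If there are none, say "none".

Pita ∩ Idris: 12:30-13:20, 14:15-15:10.
Pita ∩ Idris ∩ Rosa: ∅.
Pita ∩ Idris ∩ Rosa ∩ Yuki: ∅.
Pita ∩ Idris ∩ Rosa ∩ Yuki ∩ Viktor: ∅.
There is no time when everyone is free.

none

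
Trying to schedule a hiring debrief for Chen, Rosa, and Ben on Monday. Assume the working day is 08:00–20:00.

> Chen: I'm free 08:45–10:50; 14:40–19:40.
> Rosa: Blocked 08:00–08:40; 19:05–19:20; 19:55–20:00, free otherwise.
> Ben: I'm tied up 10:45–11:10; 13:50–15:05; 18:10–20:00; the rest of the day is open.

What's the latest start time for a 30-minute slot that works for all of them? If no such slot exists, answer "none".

17:40

Chen free: 08:45-10:50, 14:40-19:40.
Rosa free: 08:40-19:05, 19:20-19:55 (invert busy blocks within the working day).
Ben free: 08:00-10:45, 11:10-13:50, 15:05-18:10 (invert busy blocks within the working day).
Chen ∩ Rosa: 08:45-10:50, 14:40-19:05, 19:20-19:40.
Chen ∩ Rosa ∩ Ben: 08:45-10:45, 15:05-18:10.
The last common window of at least 30 minutes is 15:05-18:10; a 30-minute meeting can start as late as 17:40 and still end by 18:10.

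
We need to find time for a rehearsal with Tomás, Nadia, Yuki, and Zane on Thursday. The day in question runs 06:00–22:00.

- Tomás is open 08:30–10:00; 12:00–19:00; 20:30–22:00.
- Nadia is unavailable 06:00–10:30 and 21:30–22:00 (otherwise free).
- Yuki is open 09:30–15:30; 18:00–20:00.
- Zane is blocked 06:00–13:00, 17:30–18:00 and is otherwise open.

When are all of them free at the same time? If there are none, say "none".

Tomás free: 08:30-10:00, 12:00-19:00, 20:30-22:00.
Nadia free: 10:30-21:30 (invert busy blocks within the working day).
Yuki free: 09:30-15:30, 18:00-20:00.
Zane free: 13:00-17:30, 18:00-22:00 (invert busy blocks within the working day).
Tomás ∩ Nadia: 12:00-19:00, 20:30-21:30.
Tomás ∩ Nadia ∩ Yuki: 12:00-15:30, 18:00-19:00.
Tomás ∩ Nadia ∩ Yuki ∩ Zane: 13:00-15:30, 18:00-19:00.

13:00-15:30, 18:00-19:00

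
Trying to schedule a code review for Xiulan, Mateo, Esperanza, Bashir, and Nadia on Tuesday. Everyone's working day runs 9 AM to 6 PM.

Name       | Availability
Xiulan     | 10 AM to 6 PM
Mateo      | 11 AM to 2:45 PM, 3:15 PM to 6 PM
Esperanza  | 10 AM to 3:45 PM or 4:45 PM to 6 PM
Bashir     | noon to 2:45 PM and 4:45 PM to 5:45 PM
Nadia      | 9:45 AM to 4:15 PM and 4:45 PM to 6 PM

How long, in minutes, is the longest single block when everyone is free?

165

Xiulan ∩ Mateo: 11:00-14:45, 15:15-18:00.
Xiulan ∩ Mateo ∩ Esperanza: 11:00-14:45, 15:15-15:45, 16:45-18:00.
Xiulan ∩ Mateo ∩ Esperanza ∩ Bashir: 12:00-14:45, 16:45-17:45.
Xiulan ∩ Mateo ∩ Esperanza ∩ Bashir ∩ Nadia: 12:00-14:45, 16:45-17:45.
The longest is 12:00-14:45 at 165 minutes.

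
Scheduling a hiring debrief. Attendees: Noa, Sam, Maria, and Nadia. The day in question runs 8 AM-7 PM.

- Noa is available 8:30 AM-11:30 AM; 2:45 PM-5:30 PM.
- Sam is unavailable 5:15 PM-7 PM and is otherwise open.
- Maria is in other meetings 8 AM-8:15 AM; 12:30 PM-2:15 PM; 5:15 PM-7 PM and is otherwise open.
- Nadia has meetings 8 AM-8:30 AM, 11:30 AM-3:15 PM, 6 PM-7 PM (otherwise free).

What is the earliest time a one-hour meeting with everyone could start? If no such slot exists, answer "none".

08:30

Noa free: 08:30-11:30, 14:45-17:30.
Sam free: 08:00-17:15 (invert busy blocks within the working day).
Maria free: 08:15-12:30, 14:15-17:15 (invert busy blocks within the working day).
Nadia free: 08:30-11:30, 15:15-18:00 (invert busy blocks within the working day).
Noa ∩ Sam: 08:30-11:30, 14:45-17:15.
Noa ∩ Sam ∩ Maria: 08:30-11:30, 14:45-17:15.
Noa ∩ Sam ∩ Maria ∩ Nadia: 08:30-11:30, 15:15-17:15.
Those are the intersection windows.
The first common window of at least 60 minutes is 08:30-11:30, so the earliest start is 08:30.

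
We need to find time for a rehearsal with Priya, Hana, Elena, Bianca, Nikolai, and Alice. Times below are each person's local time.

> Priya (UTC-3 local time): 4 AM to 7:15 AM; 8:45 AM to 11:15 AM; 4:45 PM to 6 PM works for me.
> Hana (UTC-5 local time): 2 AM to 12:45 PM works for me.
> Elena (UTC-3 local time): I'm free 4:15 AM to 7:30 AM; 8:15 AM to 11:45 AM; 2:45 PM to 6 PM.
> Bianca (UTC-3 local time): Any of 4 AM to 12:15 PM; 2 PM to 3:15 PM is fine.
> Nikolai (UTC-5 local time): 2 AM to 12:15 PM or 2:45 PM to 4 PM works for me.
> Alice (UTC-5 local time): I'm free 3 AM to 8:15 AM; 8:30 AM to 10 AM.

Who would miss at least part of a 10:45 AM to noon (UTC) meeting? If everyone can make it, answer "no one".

Priya in UTC: 07:00-10:15, 11:45-14:15, 19:45-21:00 (add 3h to convert from UTC-3).
Hana in UTC: 07:00-17:45 (add 5h to convert from UTC-5).
Elena in UTC: 07:15-10:30, 11:15-14:45, 17:45-21:00 (add 3h to convert from UTC-3).
Bianca in UTC: 07:00-15:15, 17:00-18:15 (add 3h to convert from UTC-3).
Nikolai in UTC: 07:00-17:15, 19:45-21:00 (add 5h to convert from UTC-5).
Alice in UTC: 08:00-13:15, 13:30-15:00 (add 5h to convert from UTC-5).
Priya: not fully free for 10:45-12:00. Hana: free for 10:45-12:00. Elena: not fully free for 10:45-12:00. Bianca: free for 10:45-12:00. Nikolai: free for 10:45-12:00. Alice: free for 10:45-12:00.

Elena, Priya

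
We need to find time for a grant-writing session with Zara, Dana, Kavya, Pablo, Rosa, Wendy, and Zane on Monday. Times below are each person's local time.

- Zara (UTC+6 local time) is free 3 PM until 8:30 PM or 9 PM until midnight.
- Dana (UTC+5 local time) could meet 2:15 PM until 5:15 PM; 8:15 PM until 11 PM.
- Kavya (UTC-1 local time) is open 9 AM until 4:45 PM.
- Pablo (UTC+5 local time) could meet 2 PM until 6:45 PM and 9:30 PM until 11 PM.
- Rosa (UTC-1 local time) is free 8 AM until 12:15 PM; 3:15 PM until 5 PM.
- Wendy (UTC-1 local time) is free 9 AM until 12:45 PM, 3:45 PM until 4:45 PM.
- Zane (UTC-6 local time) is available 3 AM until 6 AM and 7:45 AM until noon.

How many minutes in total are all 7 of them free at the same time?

180

Zara in UTC: 09:00-14:30, 15:00-18:00 (subtract 6h to convert from UTC+6).
Dana in UTC: 09:15-12:15, 15:15-18:00 (subtract 5h to convert from UTC+5).
Kavya in UTC: 10:00-17:45 (add 1h to convert from UTC-1).
Pablo in UTC: 09:00-13:45, 16:30-18:00 (subtract 5h to convert from UTC+5).
Rosa in UTC: 09:00-13:15, 16:15-18:00 (add 1h to convert from UTC-1).
Wendy in UTC: 10:00-13:45, 16:45-17:45 (add 1h to convert from UTC-1).
Zane in UTC: 09:00-12:00, 13:45-18:00 (add 6h to convert from UTC-6).
Zara ∩ Dana: 09:15-12:15, 15:15-18:00.
Zara ∩ Dana ∩ Kavya: 10:00-12:15, 15:15-17:45.
Zara ∩ Dana ∩ Kavya ∩ Pablo: 10:00-12:15, 16:30-17:45.
Zara ∩ Dana ∩ Kavya ∩ Pablo ∩ Rosa: 10:00-12:15, 16:30-17:45.
Zara ∩ Dana ∩ Kavya ∩ Pablo ∩ Rosa ∩ Wendy: 10:00-12:15, 16:45-17:45.
Zara ∩ Dana ∩ Kavya ∩ Pablo ∩ Rosa ∩ Wendy ∩ Zane: 10:00-12:00, 16:45-17:45.
Those are the intersection windows.
Summing the common windows: 120 + 60 = 180 minutes.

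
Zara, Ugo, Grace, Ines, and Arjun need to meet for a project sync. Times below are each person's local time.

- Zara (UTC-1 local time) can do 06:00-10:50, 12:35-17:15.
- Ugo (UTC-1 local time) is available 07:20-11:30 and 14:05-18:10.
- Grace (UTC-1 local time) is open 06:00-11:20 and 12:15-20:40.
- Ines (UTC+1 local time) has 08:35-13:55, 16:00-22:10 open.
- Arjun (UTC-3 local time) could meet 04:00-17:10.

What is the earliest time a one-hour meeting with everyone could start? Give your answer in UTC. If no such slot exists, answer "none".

08:20

Zara in UTC: 07:00-11:50, 13:35-18:15 (add 1h to convert from UTC-1).
Ugo in UTC: 08:20-12:30, 15:05-19:10 (add 1h to convert from UTC-1).
Grace in UTC: 07:00-12:20, 13:15-21:40 (add 1h to convert from UTC-1).
Ines in UTC: 07:35-12:55, 15:00-21:10 (subtract 1h to convert from UTC+1).
Arjun in UTC: 07:00-20:10 (add 3h to convert from UTC-3).
Zara ∩ Ugo: 08:20-11:50, 15:05-18:15.
Zara ∩ Ugo ∩ Grace: 08:20-11:50, 15:05-18:15.
Zara ∩ Ugo ∩ Grace ∩ Ines: 08:20-11:50, 15:05-18:15.
Zara ∩ Ugo ∩ Grace ∩ Ines ∩ Arjun: 08:20-11:50, 15:05-18:15.
So the common availability across everyone is 08:20-11:50, 15:05-18:15.
The first common window of at least 60 minutes is 08:20-11:50, so the earliest start is 08:20.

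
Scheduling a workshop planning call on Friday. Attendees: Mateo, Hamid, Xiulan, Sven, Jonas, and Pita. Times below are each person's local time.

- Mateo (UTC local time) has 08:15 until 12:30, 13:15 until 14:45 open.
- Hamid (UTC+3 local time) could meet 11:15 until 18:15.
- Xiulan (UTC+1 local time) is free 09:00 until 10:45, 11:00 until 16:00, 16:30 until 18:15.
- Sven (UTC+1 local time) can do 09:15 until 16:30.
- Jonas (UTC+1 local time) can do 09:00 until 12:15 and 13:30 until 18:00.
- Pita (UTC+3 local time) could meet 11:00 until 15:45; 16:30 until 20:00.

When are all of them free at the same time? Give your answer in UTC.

Mateo in UTC: 08:15-12:30, 13:15-14:45.
Hamid in UTC: 08:15-15:15 (subtract 3h to convert from UTC+3).
Xiulan in UTC: 08:00-09:45, 10:00-15:00, 15:30-17:15 (subtract 1h to convert from UTC+1).
Sven in UTC: 08:15-15:30 (subtract 1h to convert from UTC+1).
Jonas in UTC: 08:00-11:15, 12:30-17:00 (subtract 1h to convert from UTC+1).
Pita in UTC: 08:00-12:45, 13:30-17:00 (subtract 3h to convert from UTC+3).
Mateo ∩ Hamid: 08:15-12:30, 13:15-14:45.
Mateo ∩ Hamid ∩ Xiulan: 08:15-09:45, 10:00-12:30, 13:15-14:45.
Mateo ∩ Hamid ∩ Xiulan ∩ Sven: 08:15-09:45, 10:00-12:30, 13:15-14:45.
Mateo ∩ Hamid ∩ Xiulan ∩ Sven ∩ Jonas: 08:15-09:45, 10:00-11:15, 13:15-14:45.
Mateo ∩ Hamid ∩ Xiulan ∩ Sven ∩ Jonas ∩ Pita: 08:15-09:45, 10:00-11:15, 13:30-14:45.
So the common availability across everyone is 08:15-09:45, 10:00-11:15, 13:30-14:45.

08:15-09:45, 10:00-11:15, 13:30-14:45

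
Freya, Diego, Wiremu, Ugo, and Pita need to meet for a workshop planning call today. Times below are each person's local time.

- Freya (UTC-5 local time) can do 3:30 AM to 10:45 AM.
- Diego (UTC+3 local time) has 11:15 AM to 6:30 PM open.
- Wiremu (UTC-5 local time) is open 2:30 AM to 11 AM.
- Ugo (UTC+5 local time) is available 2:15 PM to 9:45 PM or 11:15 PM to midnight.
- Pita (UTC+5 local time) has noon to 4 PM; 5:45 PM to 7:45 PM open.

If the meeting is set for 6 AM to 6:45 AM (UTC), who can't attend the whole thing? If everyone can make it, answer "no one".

Diego, Freya, Pita, Ugo, Wiremu

Freya in UTC: 08:30-15:45 (add 5h to convert from UTC-5).
Diego in UTC: 08:15-15:30 (subtract 3h to convert from UTC+3).
Wiremu in UTC: 07:30-16:00 (add 5h to convert from UTC-5).
Ugo in UTC: 09:15-16:45, 18:15-19:00 (subtract 5h to convert from UTC+5).
Pita in UTC: 07:00-11:00, 12:45-14:45 (subtract 5h to convert from UTC+5).
Freya: not fully free for 06:00-06:45. Diego: not fully free for 06:00-06:45. Wiremu: not fully free for 06:00-06:45. Ugo: not fully free for 06:00-06:45. Pita: not fully free for 06:00-06:45.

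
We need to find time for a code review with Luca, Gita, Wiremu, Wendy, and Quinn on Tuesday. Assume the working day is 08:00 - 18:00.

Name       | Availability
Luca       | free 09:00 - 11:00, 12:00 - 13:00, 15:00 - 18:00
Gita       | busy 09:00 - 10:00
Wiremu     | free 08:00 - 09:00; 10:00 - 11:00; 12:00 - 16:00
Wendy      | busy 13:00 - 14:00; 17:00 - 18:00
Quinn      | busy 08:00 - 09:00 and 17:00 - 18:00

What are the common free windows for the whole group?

Luca free: 09:00-11:00, 12:00-13:00, 15:00-18:00.
Gita free: 08:00-09:00, 10:00-18:00 (invert busy blocks within the working day).
Wiremu free: 08:00-09:00, 10:00-11:00, 12:00-16:00.
Wendy free: 08:00-13:00, 14:00-17:00 (invert busy blocks within the working day).
Quinn free: 09:00-17:00 (invert busy blocks within the working day).
Luca ∩ Gita: 10:00-11:00, 12:00-13:00, 15:00-18:00.
Luca ∩ Gita ∩ Wiremu: 10:00-11:00, 12:00-13:00, 15:00-16:00.
Luca ∩ Gita ∩ Wiremu ∩ Wendy: 10:00-11:00, 12:00-13:00, 15:00-16:00.
Luca ∩ Gita ∩ Wiremu ∩ Wendy ∩ Quinn: 10:00-11:00, 12:00-13:00, 15:00-16:00.
So the common availability across everyone is 10:00-11:00, 12:00-13:00, 15:00-16:00.

10:00-11:00, 12:00-13:00, 15:00-16:00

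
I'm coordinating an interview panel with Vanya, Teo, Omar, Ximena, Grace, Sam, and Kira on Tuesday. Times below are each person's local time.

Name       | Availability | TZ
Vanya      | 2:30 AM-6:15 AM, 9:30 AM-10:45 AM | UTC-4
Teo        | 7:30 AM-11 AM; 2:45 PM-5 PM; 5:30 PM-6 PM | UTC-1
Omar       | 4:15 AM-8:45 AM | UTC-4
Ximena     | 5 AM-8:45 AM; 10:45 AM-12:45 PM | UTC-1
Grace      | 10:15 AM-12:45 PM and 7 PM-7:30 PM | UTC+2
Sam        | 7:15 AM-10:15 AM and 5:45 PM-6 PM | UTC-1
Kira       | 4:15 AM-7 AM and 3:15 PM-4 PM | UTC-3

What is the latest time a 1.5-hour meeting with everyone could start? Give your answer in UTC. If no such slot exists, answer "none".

Vanya in UTC: 06:30-10:15, 13:30-14:45 (add 4h to convert from UTC-4).
Teo in UTC: 08:30-12:00, 15:45-18:00, 18:30-19:00 (add 1h to convert from UTC-1).
Omar in UTC: 08:15-12:45 (add 4h to convert from UTC-4).
Ximena in UTC: 06:00-09:45, 11:45-13:45 (add 1h to convert from UTC-1).
Grace in UTC: 08:15-10:45, 17:00-17:30 (subtract 2h to convert from UTC+2).
Sam in UTC: 08:15-11:15, 18:45-19:00 (add 1h to convert from UTC-1).
Kira in UTC: 07:15-10:00, 18:15-19:00 (add 3h to convert from UTC-3).
Vanya ∩ Teo: 08:30-10:15.
Vanya ∩ Teo ∩ Omar: 08:30-10:15.
Vanya ∩ Teo ∩ Omar ∩ Ximena: 08:30-09:45.
Vanya ∩ Teo ∩ Omar ∩ Ximena ∩ Grace: 08:30-09:45.
Vanya ∩ Teo ∩ Omar ∩ Ximena ∩ Grace ∩ Sam: 08:30-09:45.
Vanya ∩ Teo ∩ Omar ∩ Ximena ∩ Grace ∩ Sam ∩ Kira: 08:30-09:45.
No common window is at least 90 minutes long.

none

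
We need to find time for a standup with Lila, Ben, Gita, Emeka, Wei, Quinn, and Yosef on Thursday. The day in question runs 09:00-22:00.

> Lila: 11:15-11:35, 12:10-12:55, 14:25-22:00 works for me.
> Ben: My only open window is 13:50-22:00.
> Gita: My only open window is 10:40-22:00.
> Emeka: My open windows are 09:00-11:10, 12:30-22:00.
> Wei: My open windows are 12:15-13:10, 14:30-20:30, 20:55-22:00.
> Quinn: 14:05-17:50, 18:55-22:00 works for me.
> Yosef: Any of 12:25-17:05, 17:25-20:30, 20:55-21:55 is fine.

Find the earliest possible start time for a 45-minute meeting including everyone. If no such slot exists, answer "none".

Lila ∩ Ben: 14:25-22:00.
Lila ∩ Ben ∩ Gita: 14:25-22:00.
Lila ∩ Ben ∩ Gita ∩ Emeka: 14:25-22:00.
Lila ∩ Ben ∩ Gita ∩ Emeka ∩ Wei: 14:30-20:30, 20:55-22:00.
Lila ∩ Ben ∩ Gita ∩ Emeka ∩ Wei ∩ Quinn: 14:30-17:50, 18:55-20:30, 20:55-22:00.
Lila ∩ Ben ∩ Gita ∩ Emeka ∩ Wei ∩ Quinn ∩ Yosef: 14:30-17:05, 17:25-17:50, 18:55-20:30, 20:55-21:55.
Those are the intersection windows.
The first common window of at least 45 minutes is 14:30-17:05, so the earliest start is 14:30.

14:30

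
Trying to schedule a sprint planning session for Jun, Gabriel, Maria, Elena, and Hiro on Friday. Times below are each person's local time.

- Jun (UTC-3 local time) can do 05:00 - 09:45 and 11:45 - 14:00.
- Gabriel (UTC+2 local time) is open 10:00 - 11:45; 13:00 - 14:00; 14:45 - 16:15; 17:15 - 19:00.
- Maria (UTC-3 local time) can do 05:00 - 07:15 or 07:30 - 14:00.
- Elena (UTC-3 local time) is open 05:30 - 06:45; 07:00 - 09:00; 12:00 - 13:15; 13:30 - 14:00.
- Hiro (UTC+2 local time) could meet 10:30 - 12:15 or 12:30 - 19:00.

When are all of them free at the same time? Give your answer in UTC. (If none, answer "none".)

08:30-09:45, 11:00-12:00, 15:15-16:15, 16:30-17:00

Jun in UTC: 08:00-12:45, 14:45-17:00 (add 3h to convert from UTC-3).
Gabriel in UTC: 08:00-09:45, 11:00-12:00, 12:45-14:15, 15:15-17:00 (subtract 2h to convert from UTC+2).
Maria in UTC: 08:00-10:15, 10:30-17:00 (add 3h to convert from UTC-3).
Elena in UTC: 08:30-09:45, 10:00-12:00, 15:00-16:15, 16:30-17:00 (add 3h to convert from UTC-3).
Hiro in UTC: 08:30-10:15, 10:30-17:00 (subtract 2h to convert from UTC+2).
Jun ∩ Gabriel: 08:00-09:45, 11:00-12:00, 15:15-17:00.
Jun ∩ Gabriel ∩ Maria: 08:00-09:45, 11:00-12:00, 15:15-17:00.
Jun ∩ Gabriel ∩ Maria ∩ Elena: 08:30-09:45, 11:00-12:00, 15:15-16:15, 16:30-17:00.
Jun ∩ Gabriel ∩ Maria ∩ Elena ∩ Hiro: 08:30-09:45, 11:00-12:00, 15:15-16:15, 16:30-17:00.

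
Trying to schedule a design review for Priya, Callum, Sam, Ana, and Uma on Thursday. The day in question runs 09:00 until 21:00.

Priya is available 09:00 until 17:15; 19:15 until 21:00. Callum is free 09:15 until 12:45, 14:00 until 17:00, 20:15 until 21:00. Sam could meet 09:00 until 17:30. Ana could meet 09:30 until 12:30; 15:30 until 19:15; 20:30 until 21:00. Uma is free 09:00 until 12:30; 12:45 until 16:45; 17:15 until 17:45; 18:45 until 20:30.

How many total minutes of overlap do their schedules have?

255

Priya ∩ Callum: 09:15-12:45, 14:00-17:00, 20:15-21:00.
Priya ∩ Callum ∩ Sam: 09:15-12:45, 14:00-17:00.
Priya ∩ Callum ∩ Sam ∩ Ana: 09:30-12:30, 15:30-17:00.
Priya ∩ Callum ∩ Sam ∩ Ana ∩ Uma: 09:30-12:30, 15:30-16:45.
Summing the common windows: 180 + 75 = 255 minutes.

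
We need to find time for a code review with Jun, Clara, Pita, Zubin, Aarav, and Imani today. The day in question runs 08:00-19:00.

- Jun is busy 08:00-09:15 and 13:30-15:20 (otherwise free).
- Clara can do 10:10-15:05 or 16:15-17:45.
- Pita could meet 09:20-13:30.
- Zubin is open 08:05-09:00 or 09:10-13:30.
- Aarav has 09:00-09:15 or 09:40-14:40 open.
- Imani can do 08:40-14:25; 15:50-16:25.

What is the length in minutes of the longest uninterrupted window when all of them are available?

Jun free: 09:15-13:30, 15:20-19:00 (invert busy blocks within the working day).
Clara free: 10:10-15:05, 16:15-17:45.
Pita free: 09:20-13:30.
Zubin free: 08:05-09:00, 09:10-13:30.
Aarav free: 09:00-09:15, 09:40-14:40.
Imani free: 08:40-14:25, 15:50-16:25.
Jun ∩ Clara: 10:10-13:30, 16:15-17:45.
Jun ∩ Clara ∩ Pita: 10:10-13:30.
Jun ∩ Clara ∩ Pita ∩ Zubin: 10:10-13:30.
Jun ∩ Clara ∩ Pita ∩ Zubin ∩ Aarav: 10:10-13:30.
Jun ∩ Clara ∩ Pita ∩ Zubin ∩ Aarav ∩ Imani: 10:10-13:30.
The longest is 10:10-13:30 at 200 minutes.

200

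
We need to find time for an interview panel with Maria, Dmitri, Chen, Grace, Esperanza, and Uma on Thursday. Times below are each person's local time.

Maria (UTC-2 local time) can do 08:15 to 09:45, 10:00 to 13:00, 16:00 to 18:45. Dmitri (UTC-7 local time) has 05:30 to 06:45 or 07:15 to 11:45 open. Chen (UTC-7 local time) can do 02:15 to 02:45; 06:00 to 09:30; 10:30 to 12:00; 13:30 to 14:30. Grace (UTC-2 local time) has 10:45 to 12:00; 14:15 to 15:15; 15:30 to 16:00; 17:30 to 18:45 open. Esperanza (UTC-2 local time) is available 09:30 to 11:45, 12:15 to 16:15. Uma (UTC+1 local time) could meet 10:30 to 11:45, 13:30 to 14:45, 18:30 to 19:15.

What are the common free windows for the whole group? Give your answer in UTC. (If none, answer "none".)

13:00-13:45

Maria in UTC: 10:15-11:45, 12:00-15:00, 18:00-20:45 (add 2h to convert from UTC-2).
Dmitri in UTC: 12:30-13:45, 14:15-18:45 (add 7h to convert from UTC-7).
Chen in UTC: 09:15-09:45, 13:00-16:30, 17:30-19:00, 20:30-21:30 (add 7h to convert from UTC-7).
Grace in UTC: 12:45-14:00, 16:15-17:15, 17:30-18:00, 19:30-20:45 (add 2h to convert from UTC-2).
Esperanza in UTC: 11:30-13:45, 14:15-18:15 (add 2h to convert from UTC-2).
Uma in UTC: 09:30-10:45, 12:30-13:45, 17:30-18:15 (subtract 1h to convert from UTC+1).
Maria ∩ Dmitri: 12:30-13:45, 14:15-15:00, 18:00-18:45.
Maria ∩ Dmitri ∩ Chen: 13:00-13:45, 14:15-15:00, 18:00-18:45.
Maria ∩ Dmitri ∩ Chen ∩ Grace: 13:00-13:45.
Maria ∩ Dmitri ∩ Chen ∩ Grace ∩ Esperanza: 13:00-13:45.
Maria ∩ Dmitri ∩ Chen ∩ Grace ∩ Esperanza ∩ Uma: 13:00-13:45.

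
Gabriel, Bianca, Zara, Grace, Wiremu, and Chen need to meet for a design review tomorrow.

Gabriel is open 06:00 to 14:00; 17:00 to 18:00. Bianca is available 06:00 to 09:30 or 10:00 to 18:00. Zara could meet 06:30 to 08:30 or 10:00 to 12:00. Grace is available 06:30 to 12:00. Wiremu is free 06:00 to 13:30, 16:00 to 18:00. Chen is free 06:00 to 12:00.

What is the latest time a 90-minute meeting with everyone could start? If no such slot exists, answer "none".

Gabriel ∩ Bianca: 06:00-09:30, 10:00-14:00, 17:00-18:00.
Gabriel ∩ Bianca ∩ Zara: 06:30-08:30, 10:00-12:00.
Gabriel ∩ Bianca ∩ Zara ∩ Grace: 06:30-08:30, 10:00-12:00.
Gabriel ∩ Bianca ∩ Zara ∩ Grace ∩ Wiremu: 06:30-08:30, 10:00-12:00.
Gabriel ∩ Bianca ∩ Zara ∩ Grace ∩ Wiremu ∩ Chen: 06:30-08:30, 10:00-12:00.
So the common availability across everyone is 06:30-08:30, 10:00-12:00.
The last common window of at least 90 minutes is 10:00-12:00; a 90-minute meeting can start as late as 10:30 and still end by 12:00.

10:30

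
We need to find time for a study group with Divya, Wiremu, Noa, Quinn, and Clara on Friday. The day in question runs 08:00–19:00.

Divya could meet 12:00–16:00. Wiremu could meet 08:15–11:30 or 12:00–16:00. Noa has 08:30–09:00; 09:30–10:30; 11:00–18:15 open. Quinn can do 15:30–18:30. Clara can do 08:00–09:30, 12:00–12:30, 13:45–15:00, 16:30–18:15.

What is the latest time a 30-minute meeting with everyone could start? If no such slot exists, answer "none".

Divya ∩ Wiremu: 12:00-16:00.
Divya ∩ Wiremu ∩ Noa: 12:00-16:00.
Divya ∩ Wiremu ∩ Noa ∩ Quinn: 15:30-16:00.
Divya ∩ Wiremu ∩ Noa ∩ Quinn ∩ Clara: ∅.
There is no time when everyone is free.
No common window is at least 30 minutes long.

none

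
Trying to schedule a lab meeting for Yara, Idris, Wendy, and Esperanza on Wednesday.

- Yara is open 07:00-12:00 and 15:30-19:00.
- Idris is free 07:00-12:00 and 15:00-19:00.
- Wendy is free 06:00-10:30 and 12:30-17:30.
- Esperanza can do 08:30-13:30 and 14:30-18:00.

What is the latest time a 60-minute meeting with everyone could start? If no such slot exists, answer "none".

Yara ∩ Idris: 07:00-12:00, 15:30-19:00.
Yara ∩ Idris ∩ Wendy: 07:00-10:30, 15:30-17:30.
Yara ∩ Idris ∩ Wendy ∩ Esperanza: 08:30-10:30, 15:30-17:30.
The last common window of at least 60 minutes is 15:30-17:30; a 60-minute meeting can start as late as 16:30 and still end by 17:30.

16:30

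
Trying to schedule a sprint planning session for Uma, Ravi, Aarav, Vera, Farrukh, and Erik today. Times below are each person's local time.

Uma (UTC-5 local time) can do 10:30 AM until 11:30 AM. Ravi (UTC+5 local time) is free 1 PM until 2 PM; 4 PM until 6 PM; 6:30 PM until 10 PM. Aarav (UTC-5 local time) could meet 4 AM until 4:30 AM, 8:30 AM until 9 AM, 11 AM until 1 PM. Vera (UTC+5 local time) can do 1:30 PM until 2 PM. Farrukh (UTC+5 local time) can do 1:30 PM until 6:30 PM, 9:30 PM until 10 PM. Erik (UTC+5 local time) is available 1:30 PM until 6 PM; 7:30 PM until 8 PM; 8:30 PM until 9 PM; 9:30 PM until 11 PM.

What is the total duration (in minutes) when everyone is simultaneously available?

0

Uma in UTC: 15:30-16:30 (add 5h to convert from UTC-5).
Ravi in UTC: 08:00-09:00, 11:00-13:00, 13:30-17:00 (subtract 5h to convert from UTC+5).
Aarav in UTC: 09:00-09:30, 13:30-14:00, 16:00-18:00 (add 5h to convert from UTC-5).
Vera in UTC: 08:30-09:00 (subtract 5h to convert from UTC+5).
Farrukh in UTC: 08:30-13:30, 16:30-17:00 (subtract 5h to convert from UTC+5).
Erik in UTC: 08:30-13:00, 14:30-15:00, 15:30-16:00, 16:30-18:00 (subtract 5h to convert from UTC+5).
Uma ∩ Ravi: 15:30-16:30.
Uma ∩ Ravi ∩ Aarav: 16:00-16:30.
Uma ∩ Ravi ∩ Aarav ∩ Vera: ∅.
Uma ∩ Ravi ∩ Aarav ∩ Vera ∩ Farrukh: ∅.
Uma ∩ Ravi ∩ Aarav ∩ Vera ∩ Farrukh ∩ Erik: ∅.
There is no time when everyone is free.
There is no common window, so the total is 0 minutes.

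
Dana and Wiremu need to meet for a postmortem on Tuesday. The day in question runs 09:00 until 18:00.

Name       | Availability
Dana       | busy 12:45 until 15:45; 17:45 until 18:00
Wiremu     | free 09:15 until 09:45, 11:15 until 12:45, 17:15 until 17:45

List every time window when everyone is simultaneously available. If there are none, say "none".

Dana free: 09:00-12:45, 15:45-17:45 (invert busy blocks within the working day).
Wiremu free: 09:15-09:45, 11:15-12:45, 17:15-17:45.
Dana ∩ Wiremu: 09:15-09:45, 11:15-12:45, 17:15-17:45.

09:15-09:45, 11:15-12:45, 17:15-17:45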